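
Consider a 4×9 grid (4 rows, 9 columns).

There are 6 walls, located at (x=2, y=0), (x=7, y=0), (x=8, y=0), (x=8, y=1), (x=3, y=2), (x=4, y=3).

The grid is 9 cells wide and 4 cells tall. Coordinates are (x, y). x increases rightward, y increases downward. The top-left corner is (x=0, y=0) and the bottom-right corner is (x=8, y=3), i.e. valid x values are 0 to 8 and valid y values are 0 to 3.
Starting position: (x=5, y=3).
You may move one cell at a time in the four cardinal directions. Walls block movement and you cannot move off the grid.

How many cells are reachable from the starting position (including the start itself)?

BFS flood-fill from (x=5, y=3):
  Distance 0: (x=5, y=3)
  Distance 1: (x=5, y=2), (x=6, y=3)
  Distance 2: (x=5, y=1), (x=4, y=2), (x=6, y=2), (x=7, y=3)
  Distance 3: (x=5, y=0), (x=4, y=1), (x=6, y=1), (x=7, y=2), (x=8, y=3)
  Distance 4: (x=4, y=0), (x=6, y=0), (x=3, y=1), (x=7, y=1), (x=8, y=2)
  Distance 5: (x=3, y=0), (x=2, y=1)
  Distance 6: (x=1, y=1), (x=2, y=2)
  Distance 7: (x=1, y=0), (x=0, y=1), (x=1, y=2), (x=2, y=3)
  Distance 8: (x=0, y=0), (x=0, y=2), (x=1, y=3), (x=3, y=3)
  Distance 9: (x=0, y=3)
Total reachable: 30 (grid has 30 open cells total)

Answer: Reachable cells: 30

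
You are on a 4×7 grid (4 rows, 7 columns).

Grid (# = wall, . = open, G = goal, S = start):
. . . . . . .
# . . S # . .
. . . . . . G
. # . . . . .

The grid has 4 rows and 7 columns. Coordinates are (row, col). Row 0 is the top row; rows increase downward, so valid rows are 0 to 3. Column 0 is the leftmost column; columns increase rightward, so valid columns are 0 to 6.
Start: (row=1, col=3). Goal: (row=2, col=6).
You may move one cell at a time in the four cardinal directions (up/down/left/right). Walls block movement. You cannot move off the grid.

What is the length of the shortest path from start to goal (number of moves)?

Answer: Shortest path length: 4

Derivation:
BFS from (row=1, col=3) until reaching (row=2, col=6):
  Distance 0: (row=1, col=3)
  Distance 1: (row=0, col=3), (row=1, col=2), (row=2, col=3)
  Distance 2: (row=0, col=2), (row=0, col=4), (row=1, col=1), (row=2, col=2), (row=2, col=4), (row=3, col=3)
  Distance 3: (row=0, col=1), (row=0, col=5), (row=2, col=1), (row=2, col=5), (row=3, col=2), (row=3, col=4)
  Distance 4: (row=0, col=0), (row=0, col=6), (row=1, col=5), (row=2, col=0), (row=2, col=6), (row=3, col=5)  <- goal reached here
One shortest path (4 moves): (row=1, col=3) -> (row=2, col=3) -> (row=2, col=4) -> (row=2, col=5) -> (row=2, col=6)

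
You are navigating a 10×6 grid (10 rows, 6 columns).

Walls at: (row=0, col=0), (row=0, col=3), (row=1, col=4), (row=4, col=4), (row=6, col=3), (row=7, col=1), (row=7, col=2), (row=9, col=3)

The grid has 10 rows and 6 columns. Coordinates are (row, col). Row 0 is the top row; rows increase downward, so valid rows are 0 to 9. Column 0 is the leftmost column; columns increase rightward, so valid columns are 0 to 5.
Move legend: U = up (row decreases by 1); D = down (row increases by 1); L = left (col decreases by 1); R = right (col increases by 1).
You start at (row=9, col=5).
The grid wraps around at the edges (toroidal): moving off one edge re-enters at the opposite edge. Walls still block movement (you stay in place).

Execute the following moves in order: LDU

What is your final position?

Start: (row=9, col=5)
  L (left): (row=9, col=5) -> (row=9, col=4)
  D (down): (row=9, col=4) -> (row=0, col=4)
  U (up): (row=0, col=4) -> (row=9, col=4)
Final: (row=9, col=4)

Answer: Final position: (row=9, col=4)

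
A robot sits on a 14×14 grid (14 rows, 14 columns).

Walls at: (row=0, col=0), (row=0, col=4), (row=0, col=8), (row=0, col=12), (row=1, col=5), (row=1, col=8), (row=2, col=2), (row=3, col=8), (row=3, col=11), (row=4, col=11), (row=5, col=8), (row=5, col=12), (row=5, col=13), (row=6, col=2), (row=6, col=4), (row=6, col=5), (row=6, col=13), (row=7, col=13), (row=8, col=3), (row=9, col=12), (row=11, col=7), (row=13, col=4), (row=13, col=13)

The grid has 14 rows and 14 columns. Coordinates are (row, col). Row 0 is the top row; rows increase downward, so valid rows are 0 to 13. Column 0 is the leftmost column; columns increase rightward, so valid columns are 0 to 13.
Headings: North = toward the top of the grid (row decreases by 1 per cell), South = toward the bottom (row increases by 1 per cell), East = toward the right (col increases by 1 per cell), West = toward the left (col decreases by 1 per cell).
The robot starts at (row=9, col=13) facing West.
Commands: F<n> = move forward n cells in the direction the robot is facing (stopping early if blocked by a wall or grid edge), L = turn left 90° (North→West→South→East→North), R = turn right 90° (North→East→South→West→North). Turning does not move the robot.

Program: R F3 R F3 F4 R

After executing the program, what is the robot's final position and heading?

Start: (row=9, col=13), facing West
  R: turn right, now facing North
  F3: move forward 1/3 (blocked), now at (row=8, col=13)
  R: turn right, now facing East
  F3: move forward 0/3 (blocked), now at (row=8, col=13)
  F4: move forward 0/4 (blocked), now at (row=8, col=13)
  R: turn right, now facing South
Final: (row=8, col=13), facing South

Answer: Final position: (row=8, col=13), facing South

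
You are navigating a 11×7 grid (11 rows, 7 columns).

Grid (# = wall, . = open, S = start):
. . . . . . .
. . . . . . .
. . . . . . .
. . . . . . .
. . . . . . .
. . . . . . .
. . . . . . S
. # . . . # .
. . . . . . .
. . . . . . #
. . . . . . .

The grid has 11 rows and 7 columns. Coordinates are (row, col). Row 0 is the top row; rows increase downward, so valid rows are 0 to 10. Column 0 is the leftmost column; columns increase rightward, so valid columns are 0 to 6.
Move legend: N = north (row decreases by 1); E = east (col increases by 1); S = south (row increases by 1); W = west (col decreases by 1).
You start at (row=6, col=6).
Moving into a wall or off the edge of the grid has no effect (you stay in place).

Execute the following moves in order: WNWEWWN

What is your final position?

Start: (row=6, col=6)
  W (west): (row=6, col=6) -> (row=6, col=5)
  N (north): (row=6, col=5) -> (row=5, col=5)
  W (west): (row=5, col=5) -> (row=5, col=4)
  E (east): (row=5, col=4) -> (row=5, col=5)
  W (west): (row=5, col=5) -> (row=5, col=4)
  W (west): (row=5, col=4) -> (row=5, col=3)
  N (north): (row=5, col=3) -> (row=4, col=3)
Final: (row=4, col=3)

Answer: Final position: (row=4, col=3)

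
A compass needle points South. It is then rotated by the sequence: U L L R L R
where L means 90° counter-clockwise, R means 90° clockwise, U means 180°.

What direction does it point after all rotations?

Answer: Final heading: West

Derivation:
Start: South
  U (U-turn (180°)) -> North
  L (left (90° counter-clockwise)) -> West
  L (left (90° counter-clockwise)) -> South
  R (right (90° clockwise)) -> West
  L (left (90° counter-clockwise)) -> South
  R (right (90° clockwise)) -> West
Final: West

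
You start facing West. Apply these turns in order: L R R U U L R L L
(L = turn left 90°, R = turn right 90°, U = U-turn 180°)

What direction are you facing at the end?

Answer: Final heading: South

Derivation:
Start: West
  L (left (90° counter-clockwise)) -> South
  R (right (90° clockwise)) -> West
  R (right (90° clockwise)) -> North
  U (U-turn (180°)) -> South
  U (U-turn (180°)) -> North
  L (left (90° counter-clockwise)) -> West
  R (right (90° clockwise)) -> North
  L (left (90° counter-clockwise)) -> West
  L (left (90° counter-clockwise)) -> South
Final: South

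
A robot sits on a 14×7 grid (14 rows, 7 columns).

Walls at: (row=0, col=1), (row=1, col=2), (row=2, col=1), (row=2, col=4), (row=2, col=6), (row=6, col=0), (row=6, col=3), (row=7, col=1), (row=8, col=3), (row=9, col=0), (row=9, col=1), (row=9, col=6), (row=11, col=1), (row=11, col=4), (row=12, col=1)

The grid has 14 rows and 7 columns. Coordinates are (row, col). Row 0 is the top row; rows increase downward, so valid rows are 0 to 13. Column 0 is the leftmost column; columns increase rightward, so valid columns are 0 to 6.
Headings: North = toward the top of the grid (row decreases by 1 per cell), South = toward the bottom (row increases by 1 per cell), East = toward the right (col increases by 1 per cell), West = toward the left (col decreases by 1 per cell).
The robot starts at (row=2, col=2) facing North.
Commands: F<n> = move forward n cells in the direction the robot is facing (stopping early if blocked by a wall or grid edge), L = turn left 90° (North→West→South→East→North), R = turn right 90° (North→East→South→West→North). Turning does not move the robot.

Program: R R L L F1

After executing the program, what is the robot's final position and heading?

Start: (row=2, col=2), facing North
  R: turn right, now facing East
  R: turn right, now facing South
  L: turn left, now facing East
  L: turn left, now facing North
  F1: move forward 0/1 (blocked), now at (row=2, col=2)
Final: (row=2, col=2), facing North

Answer: Final position: (row=2, col=2), facing North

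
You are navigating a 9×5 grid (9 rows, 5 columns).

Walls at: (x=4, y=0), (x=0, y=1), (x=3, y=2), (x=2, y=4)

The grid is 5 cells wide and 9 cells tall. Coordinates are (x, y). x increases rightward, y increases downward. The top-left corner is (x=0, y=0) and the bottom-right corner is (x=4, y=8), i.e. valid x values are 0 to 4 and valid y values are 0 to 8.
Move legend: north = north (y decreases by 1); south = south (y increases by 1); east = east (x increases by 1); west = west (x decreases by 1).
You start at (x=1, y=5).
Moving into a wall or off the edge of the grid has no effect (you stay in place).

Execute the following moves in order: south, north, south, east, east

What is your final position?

Answer: Final position: (x=3, y=6)

Derivation:
Start: (x=1, y=5)
  south (south): (x=1, y=5) -> (x=1, y=6)
  north (north): (x=1, y=6) -> (x=1, y=5)
  south (south): (x=1, y=5) -> (x=1, y=6)
  east (east): (x=1, y=6) -> (x=2, y=6)
  east (east): (x=2, y=6) -> (x=3, y=6)
Final: (x=3, y=6)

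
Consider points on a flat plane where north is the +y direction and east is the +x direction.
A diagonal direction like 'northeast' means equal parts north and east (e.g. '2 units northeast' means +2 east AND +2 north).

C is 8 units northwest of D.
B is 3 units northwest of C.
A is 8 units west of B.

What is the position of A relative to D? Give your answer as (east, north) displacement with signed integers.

Place D at the origin (east=0, north=0).
  C is 8 units northwest of D: delta (east=-8, north=+8); C at (east=-8, north=8).
  B is 3 units northwest of C: delta (east=-3, north=+3); B at (east=-11, north=11).
  A is 8 units west of B: delta (east=-8, north=+0); A at (east=-19, north=11).
Therefore A relative to D: (east=-19, north=11).

Answer: A is at (east=-19, north=11) relative to D.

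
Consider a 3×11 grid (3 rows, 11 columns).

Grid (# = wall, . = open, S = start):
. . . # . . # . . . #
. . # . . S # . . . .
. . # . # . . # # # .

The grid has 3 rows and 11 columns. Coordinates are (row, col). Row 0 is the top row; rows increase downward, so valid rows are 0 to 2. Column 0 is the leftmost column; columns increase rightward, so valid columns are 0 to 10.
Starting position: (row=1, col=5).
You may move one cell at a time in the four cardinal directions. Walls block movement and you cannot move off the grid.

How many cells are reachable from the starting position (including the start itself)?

BFS flood-fill from (row=1, col=5):
  Distance 0: (row=1, col=5)
  Distance 1: (row=0, col=5), (row=1, col=4), (row=2, col=5)
  Distance 2: (row=0, col=4), (row=1, col=3), (row=2, col=6)
  Distance 3: (row=2, col=3)
Total reachable: 8 (grid has 23 open cells total)

Answer: Reachable cells: 8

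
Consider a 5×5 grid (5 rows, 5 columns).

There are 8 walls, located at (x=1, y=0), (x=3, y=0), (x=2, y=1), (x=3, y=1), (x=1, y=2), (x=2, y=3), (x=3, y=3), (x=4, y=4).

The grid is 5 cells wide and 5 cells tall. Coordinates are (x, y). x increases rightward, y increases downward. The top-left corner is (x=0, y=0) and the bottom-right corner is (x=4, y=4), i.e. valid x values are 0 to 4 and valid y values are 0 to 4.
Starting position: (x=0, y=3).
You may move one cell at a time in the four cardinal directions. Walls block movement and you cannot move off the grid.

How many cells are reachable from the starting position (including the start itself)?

BFS flood-fill from (x=0, y=3):
  Distance 0: (x=0, y=3)
  Distance 1: (x=0, y=2), (x=1, y=3), (x=0, y=4)
  Distance 2: (x=0, y=1), (x=1, y=4)
  Distance 3: (x=0, y=0), (x=1, y=1), (x=2, y=4)
  Distance 4: (x=3, y=4)
Total reachable: 10 (grid has 17 open cells total)

Answer: Reachable cells: 10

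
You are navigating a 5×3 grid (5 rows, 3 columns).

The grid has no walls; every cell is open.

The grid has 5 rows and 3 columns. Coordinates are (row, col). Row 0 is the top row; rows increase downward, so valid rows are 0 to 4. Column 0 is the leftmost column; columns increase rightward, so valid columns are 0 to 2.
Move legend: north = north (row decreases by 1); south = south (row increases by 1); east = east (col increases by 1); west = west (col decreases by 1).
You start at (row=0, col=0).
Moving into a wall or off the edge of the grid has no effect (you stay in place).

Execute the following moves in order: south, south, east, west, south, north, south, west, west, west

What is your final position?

Answer: Final position: (row=3, col=0)

Derivation:
Start: (row=0, col=0)
  south (south): (row=0, col=0) -> (row=1, col=0)
  south (south): (row=1, col=0) -> (row=2, col=0)
  east (east): (row=2, col=0) -> (row=2, col=1)
  west (west): (row=2, col=1) -> (row=2, col=0)
  south (south): (row=2, col=0) -> (row=3, col=0)
  north (north): (row=3, col=0) -> (row=2, col=0)
  south (south): (row=2, col=0) -> (row=3, col=0)
  [×3]west (west): blocked, stay at (row=3, col=0)
Final: (row=3, col=0)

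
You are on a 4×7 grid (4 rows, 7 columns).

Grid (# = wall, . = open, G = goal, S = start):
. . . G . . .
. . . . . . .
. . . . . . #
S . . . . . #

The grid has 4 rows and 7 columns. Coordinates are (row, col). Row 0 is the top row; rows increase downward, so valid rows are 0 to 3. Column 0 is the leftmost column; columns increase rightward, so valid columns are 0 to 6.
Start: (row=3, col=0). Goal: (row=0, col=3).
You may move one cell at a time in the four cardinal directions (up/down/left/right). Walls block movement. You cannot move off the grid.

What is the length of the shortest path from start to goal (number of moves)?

Answer: Shortest path length: 6

Derivation:
BFS from (row=3, col=0) until reaching (row=0, col=3):
  Distance 0: (row=3, col=0)
  Distance 1: (row=2, col=0), (row=3, col=1)
  Distance 2: (row=1, col=0), (row=2, col=1), (row=3, col=2)
  Distance 3: (row=0, col=0), (row=1, col=1), (row=2, col=2), (row=3, col=3)
  Distance 4: (row=0, col=1), (row=1, col=2), (row=2, col=3), (row=3, col=4)
  Distance 5: (row=0, col=2), (row=1, col=3), (row=2, col=4), (row=3, col=5)
  Distance 6: (row=0, col=3), (row=1, col=4), (row=2, col=5)  <- goal reached here
One shortest path (6 moves): (row=3, col=0) -> (row=3, col=1) -> (row=3, col=2) -> (row=3, col=3) -> (row=2, col=3) -> (row=1, col=3) -> (row=0, col=3)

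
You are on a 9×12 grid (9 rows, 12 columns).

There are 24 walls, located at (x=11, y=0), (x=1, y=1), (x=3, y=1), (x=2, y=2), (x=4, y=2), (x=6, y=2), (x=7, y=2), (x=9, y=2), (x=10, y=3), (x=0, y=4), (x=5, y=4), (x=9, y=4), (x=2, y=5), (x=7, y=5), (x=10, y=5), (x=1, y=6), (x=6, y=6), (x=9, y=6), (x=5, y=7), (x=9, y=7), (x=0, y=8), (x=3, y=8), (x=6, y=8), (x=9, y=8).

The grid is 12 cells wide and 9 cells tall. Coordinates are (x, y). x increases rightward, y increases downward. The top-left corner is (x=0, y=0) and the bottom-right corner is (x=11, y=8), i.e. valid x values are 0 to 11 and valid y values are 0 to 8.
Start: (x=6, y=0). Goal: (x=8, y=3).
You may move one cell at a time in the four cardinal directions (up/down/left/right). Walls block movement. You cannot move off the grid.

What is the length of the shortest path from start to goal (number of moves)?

BFS from (x=6, y=0) until reaching (x=8, y=3):
  Distance 0: (x=6, y=0)
  Distance 1: (x=5, y=0), (x=7, y=0), (x=6, y=1)
  Distance 2: (x=4, y=0), (x=8, y=0), (x=5, y=1), (x=7, y=1)
  Distance 3: (x=3, y=0), (x=9, y=0), (x=4, y=1), (x=8, y=1), (x=5, y=2)
  Distance 4: (x=2, y=0), (x=10, y=0), (x=9, y=1), (x=8, y=2), (x=5, y=3)
  Distance 5: (x=1, y=0), (x=2, y=1), (x=10, y=1), (x=4, y=3), (x=6, y=3), (x=8, y=3)  <- goal reached here
One shortest path (5 moves): (x=6, y=0) -> (x=7, y=0) -> (x=8, y=0) -> (x=8, y=1) -> (x=8, y=2) -> (x=8, y=3)

Answer: Shortest path length: 5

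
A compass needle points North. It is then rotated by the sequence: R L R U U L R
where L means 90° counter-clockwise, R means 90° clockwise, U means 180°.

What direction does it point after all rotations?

Start: North
  R (right (90° clockwise)) -> East
  L (left (90° counter-clockwise)) -> North
  R (right (90° clockwise)) -> East
  U (U-turn (180°)) -> West
  U (U-turn (180°)) -> East
  L (left (90° counter-clockwise)) -> North
  R (right (90° clockwise)) -> East
Final: East

Answer: Final heading: East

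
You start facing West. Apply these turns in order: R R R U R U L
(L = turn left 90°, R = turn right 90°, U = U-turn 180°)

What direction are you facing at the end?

Answer: Final heading: South

Derivation:
Start: West
  R (right (90° clockwise)) -> North
  R (right (90° clockwise)) -> East
  R (right (90° clockwise)) -> South
  U (U-turn (180°)) -> North
  R (right (90° clockwise)) -> East
  U (U-turn (180°)) -> West
  L (left (90° counter-clockwise)) -> South
Final: South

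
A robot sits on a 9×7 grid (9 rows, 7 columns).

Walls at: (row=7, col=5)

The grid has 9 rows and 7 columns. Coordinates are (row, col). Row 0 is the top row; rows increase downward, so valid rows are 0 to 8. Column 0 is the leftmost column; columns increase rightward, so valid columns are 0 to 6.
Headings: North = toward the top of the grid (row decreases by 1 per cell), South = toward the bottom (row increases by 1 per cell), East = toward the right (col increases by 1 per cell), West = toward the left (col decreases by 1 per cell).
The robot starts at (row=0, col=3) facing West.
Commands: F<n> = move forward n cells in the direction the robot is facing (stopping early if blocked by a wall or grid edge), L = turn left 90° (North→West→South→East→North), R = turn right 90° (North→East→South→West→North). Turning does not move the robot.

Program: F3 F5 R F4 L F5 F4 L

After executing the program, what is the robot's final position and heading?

Start: (row=0, col=3), facing West
  F3: move forward 3, now at (row=0, col=0)
  F5: move forward 0/5 (blocked), now at (row=0, col=0)
  R: turn right, now facing North
  F4: move forward 0/4 (blocked), now at (row=0, col=0)
  L: turn left, now facing West
  F5: move forward 0/5 (blocked), now at (row=0, col=0)
  F4: move forward 0/4 (blocked), now at (row=0, col=0)
  L: turn left, now facing South
Final: (row=0, col=0), facing South

Answer: Final position: (row=0, col=0), facing South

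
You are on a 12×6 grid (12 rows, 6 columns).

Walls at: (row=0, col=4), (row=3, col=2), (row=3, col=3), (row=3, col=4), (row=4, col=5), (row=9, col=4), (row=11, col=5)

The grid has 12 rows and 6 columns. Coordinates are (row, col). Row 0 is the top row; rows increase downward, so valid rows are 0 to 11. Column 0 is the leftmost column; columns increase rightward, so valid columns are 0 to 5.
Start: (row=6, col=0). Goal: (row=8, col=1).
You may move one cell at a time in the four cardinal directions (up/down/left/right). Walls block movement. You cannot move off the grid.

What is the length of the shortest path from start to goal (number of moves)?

BFS from (row=6, col=0) until reaching (row=8, col=1):
  Distance 0: (row=6, col=0)
  Distance 1: (row=5, col=0), (row=6, col=1), (row=7, col=0)
  Distance 2: (row=4, col=0), (row=5, col=1), (row=6, col=2), (row=7, col=1), (row=8, col=0)
  Distance 3: (row=3, col=0), (row=4, col=1), (row=5, col=2), (row=6, col=3), (row=7, col=2), (row=8, col=1), (row=9, col=0)  <- goal reached here
One shortest path (3 moves): (row=6, col=0) -> (row=6, col=1) -> (row=7, col=1) -> (row=8, col=1)

Answer: Shortest path length: 3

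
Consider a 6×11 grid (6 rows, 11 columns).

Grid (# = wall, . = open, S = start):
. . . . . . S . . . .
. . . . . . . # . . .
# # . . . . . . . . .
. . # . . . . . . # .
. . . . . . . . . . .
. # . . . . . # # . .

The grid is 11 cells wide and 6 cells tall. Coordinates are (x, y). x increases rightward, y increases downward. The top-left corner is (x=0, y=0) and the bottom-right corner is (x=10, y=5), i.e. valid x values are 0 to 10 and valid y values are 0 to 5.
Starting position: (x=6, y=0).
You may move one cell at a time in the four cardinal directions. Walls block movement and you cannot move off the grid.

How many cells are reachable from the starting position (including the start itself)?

BFS flood-fill from (x=6, y=0):
  Distance 0: (x=6, y=0)
  Distance 1: (x=5, y=0), (x=7, y=0), (x=6, y=1)
  Distance 2: (x=4, y=0), (x=8, y=0), (x=5, y=1), (x=6, y=2)
  Distance 3: (x=3, y=0), (x=9, y=0), (x=4, y=1), (x=8, y=1), (x=5, y=2), (x=7, y=2), (x=6, y=3)
  Distance 4: (x=2, y=0), (x=10, y=0), (x=3, y=1), (x=9, y=1), (x=4, y=2), (x=8, y=2), (x=5, y=3), (x=7, y=3), (x=6, y=4)
  Distance 5: (x=1, y=0), (x=2, y=1), (x=10, y=1), (x=3, y=2), (x=9, y=2), (x=4, y=3), (x=8, y=3), (x=5, y=4), (x=7, y=4), (x=6, y=5)
  Distance 6: (x=0, y=0), (x=1, y=1), (x=2, y=2), (x=10, y=2), (x=3, y=3), (x=4, y=4), (x=8, y=4), (x=5, y=5)
  Distance 7: (x=0, y=1), (x=10, y=3), (x=3, y=4), (x=9, y=4), (x=4, y=5)
  Distance 8: (x=2, y=4), (x=10, y=4), (x=3, y=5), (x=9, y=5)
  Distance 9: (x=1, y=4), (x=2, y=5), (x=10, y=5)
  Distance 10: (x=1, y=3), (x=0, y=4)
  Distance 11: (x=0, y=3), (x=0, y=5)
Total reachable: 58 (grid has 58 open cells total)

Answer: Reachable cells: 58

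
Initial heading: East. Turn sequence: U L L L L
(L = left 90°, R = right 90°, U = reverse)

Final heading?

Answer: Final heading: West

Derivation:
Start: East
  U (U-turn (180°)) -> West
  L (left (90° counter-clockwise)) -> South
  L (left (90° counter-clockwise)) -> East
  L (left (90° counter-clockwise)) -> North
  L (left (90° counter-clockwise)) -> West
Final: West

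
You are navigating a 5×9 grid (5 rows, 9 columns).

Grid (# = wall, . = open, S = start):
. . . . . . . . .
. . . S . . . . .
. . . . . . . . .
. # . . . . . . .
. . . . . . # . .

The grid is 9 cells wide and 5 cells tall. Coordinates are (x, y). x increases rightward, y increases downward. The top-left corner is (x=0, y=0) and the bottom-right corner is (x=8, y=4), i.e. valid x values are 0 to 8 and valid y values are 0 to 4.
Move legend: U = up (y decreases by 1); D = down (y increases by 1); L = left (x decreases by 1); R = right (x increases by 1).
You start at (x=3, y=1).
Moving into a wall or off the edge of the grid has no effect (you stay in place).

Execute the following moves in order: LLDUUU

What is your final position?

Answer: Final position: (x=1, y=0)

Derivation:
Start: (x=3, y=1)
  L (left): (x=3, y=1) -> (x=2, y=1)
  L (left): (x=2, y=1) -> (x=1, y=1)
  D (down): (x=1, y=1) -> (x=1, y=2)
  U (up): (x=1, y=2) -> (x=1, y=1)
  U (up): (x=1, y=1) -> (x=1, y=0)
  U (up): blocked, stay at (x=1, y=0)
Final: (x=1, y=0)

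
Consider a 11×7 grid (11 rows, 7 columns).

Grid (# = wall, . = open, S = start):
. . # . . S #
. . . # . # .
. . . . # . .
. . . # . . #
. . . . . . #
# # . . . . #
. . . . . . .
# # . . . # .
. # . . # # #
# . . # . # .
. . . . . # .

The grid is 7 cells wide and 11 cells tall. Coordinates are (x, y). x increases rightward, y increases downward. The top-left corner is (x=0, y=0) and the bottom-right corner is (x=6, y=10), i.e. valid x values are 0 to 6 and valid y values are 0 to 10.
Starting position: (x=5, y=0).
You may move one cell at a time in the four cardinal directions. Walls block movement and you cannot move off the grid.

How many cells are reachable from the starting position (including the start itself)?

BFS flood-fill from (x=5, y=0):
  Distance 0: (x=5, y=0)
  Distance 1: (x=4, y=0)
  Distance 2: (x=3, y=0), (x=4, y=1)
Total reachable: 4 (grid has 55 open cells total)

Answer: Reachable cells: 4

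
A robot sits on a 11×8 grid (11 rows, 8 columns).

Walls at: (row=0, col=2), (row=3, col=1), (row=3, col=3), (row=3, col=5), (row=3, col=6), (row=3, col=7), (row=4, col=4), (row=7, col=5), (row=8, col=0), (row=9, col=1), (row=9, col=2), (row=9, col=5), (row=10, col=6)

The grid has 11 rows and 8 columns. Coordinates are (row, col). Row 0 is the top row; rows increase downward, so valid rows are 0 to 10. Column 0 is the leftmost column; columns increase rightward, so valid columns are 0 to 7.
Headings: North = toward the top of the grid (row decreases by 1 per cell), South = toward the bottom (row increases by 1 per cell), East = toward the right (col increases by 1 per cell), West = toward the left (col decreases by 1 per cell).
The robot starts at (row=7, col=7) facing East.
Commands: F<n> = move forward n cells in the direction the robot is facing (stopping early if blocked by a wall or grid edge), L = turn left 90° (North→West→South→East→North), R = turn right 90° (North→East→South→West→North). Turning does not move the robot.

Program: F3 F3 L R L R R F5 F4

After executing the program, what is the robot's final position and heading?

Answer: Final position: (row=10, col=7), facing South

Derivation:
Start: (row=7, col=7), facing East
  F3: move forward 0/3 (blocked), now at (row=7, col=7)
  F3: move forward 0/3 (blocked), now at (row=7, col=7)
  L: turn left, now facing North
  R: turn right, now facing East
  L: turn left, now facing North
  R: turn right, now facing East
  R: turn right, now facing South
  F5: move forward 3/5 (blocked), now at (row=10, col=7)
  F4: move forward 0/4 (blocked), now at (row=10, col=7)
Final: (row=10, col=7), facing South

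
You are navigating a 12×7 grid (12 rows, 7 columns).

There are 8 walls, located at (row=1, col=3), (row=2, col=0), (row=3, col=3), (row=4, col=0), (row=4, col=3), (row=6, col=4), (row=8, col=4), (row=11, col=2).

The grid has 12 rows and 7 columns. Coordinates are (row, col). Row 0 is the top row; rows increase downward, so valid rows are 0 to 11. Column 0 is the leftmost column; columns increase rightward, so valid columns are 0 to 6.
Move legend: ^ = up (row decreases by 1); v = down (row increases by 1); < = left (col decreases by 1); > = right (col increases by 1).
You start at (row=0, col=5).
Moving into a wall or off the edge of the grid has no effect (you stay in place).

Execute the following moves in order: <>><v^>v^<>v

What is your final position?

Answer: Final position: (row=1, col=6)

Derivation:
Start: (row=0, col=5)
  < (left): (row=0, col=5) -> (row=0, col=4)
  > (right): (row=0, col=4) -> (row=0, col=5)
  > (right): (row=0, col=5) -> (row=0, col=6)
  < (left): (row=0, col=6) -> (row=0, col=5)
  v (down): (row=0, col=5) -> (row=1, col=5)
  ^ (up): (row=1, col=5) -> (row=0, col=5)
  > (right): (row=0, col=5) -> (row=0, col=6)
  v (down): (row=0, col=6) -> (row=1, col=6)
  ^ (up): (row=1, col=6) -> (row=0, col=6)
  < (left): (row=0, col=6) -> (row=0, col=5)
  > (right): (row=0, col=5) -> (row=0, col=6)
  v (down): (row=0, col=6) -> (row=1, col=6)
Final: (row=1, col=6)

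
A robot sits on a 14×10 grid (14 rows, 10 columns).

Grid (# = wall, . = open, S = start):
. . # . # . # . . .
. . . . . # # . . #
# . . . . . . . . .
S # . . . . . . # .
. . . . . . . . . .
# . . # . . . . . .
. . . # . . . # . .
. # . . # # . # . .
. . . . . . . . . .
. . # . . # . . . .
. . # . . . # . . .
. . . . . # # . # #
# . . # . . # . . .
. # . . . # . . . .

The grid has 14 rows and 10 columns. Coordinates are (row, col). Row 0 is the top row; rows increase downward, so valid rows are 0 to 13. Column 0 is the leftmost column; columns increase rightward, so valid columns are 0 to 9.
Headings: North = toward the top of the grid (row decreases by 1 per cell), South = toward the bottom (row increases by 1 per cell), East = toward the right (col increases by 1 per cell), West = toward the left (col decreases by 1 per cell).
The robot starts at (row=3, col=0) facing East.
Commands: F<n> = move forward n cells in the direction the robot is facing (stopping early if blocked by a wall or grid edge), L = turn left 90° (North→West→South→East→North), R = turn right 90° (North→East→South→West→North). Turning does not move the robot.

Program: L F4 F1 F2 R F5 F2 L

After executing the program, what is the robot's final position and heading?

Answer: Final position: (row=3, col=0), facing North

Derivation:
Start: (row=3, col=0), facing East
  L: turn left, now facing North
  F4: move forward 0/4 (blocked), now at (row=3, col=0)
  F1: move forward 0/1 (blocked), now at (row=3, col=0)
  F2: move forward 0/2 (blocked), now at (row=3, col=0)
  R: turn right, now facing East
  F5: move forward 0/5 (blocked), now at (row=3, col=0)
  F2: move forward 0/2 (blocked), now at (row=3, col=0)
  L: turn left, now facing North
Final: (row=3, col=0), facing North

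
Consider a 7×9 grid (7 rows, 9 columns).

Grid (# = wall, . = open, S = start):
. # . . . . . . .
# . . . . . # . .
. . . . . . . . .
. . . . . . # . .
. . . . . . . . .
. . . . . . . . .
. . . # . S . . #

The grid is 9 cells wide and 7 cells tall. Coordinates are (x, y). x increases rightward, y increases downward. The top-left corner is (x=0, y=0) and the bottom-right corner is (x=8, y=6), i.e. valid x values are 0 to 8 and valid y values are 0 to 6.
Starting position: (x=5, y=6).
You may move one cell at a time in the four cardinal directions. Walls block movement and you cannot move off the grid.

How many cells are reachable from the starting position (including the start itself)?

BFS flood-fill from (x=5, y=6):
  Distance 0: (x=5, y=6)
  Distance 1: (x=5, y=5), (x=4, y=6), (x=6, y=6)
  Distance 2: (x=5, y=4), (x=4, y=5), (x=6, y=5), (x=7, y=6)
  Distance 3: (x=5, y=3), (x=4, y=4), (x=6, y=4), (x=3, y=5), (x=7, y=5)
  Distance 4: (x=5, y=2), (x=4, y=3), (x=3, y=4), (x=7, y=4), (x=2, y=5), (x=8, y=5)
  Distance 5: (x=5, y=1), (x=4, y=2), (x=6, y=2), (x=3, y=3), (x=7, y=3), (x=2, y=4), (x=8, y=4), (x=1, y=5), (x=2, y=6)
  Distance 6: (x=5, y=0), (x=4, y=1), (x=3, y=2), (x=7, y=2), (x=2, y=3), (x=8, y=3), (x=1, y=4), (x=0, y=5), (x=1, y=6)
  Distance 7: (x=4, y=0), (x=6, y=0), (x=3, y=1), (x=7, y=1), (x=2, y=2), (x=8, y=2), (x=1, y=3), (x=0, y=4), (x=0, y=6)
  Distance 8: (x=3, y=0), (x=7, y=0), (x=2, y=1), (x=8, y=1), (x=1, y=2), (x=0, y=3)
  Distance 9: (x=2, y=0), (x=8, y=0), (x=1, y=1), (x=0, y=2)
Total reachable: 56 (grid has 57 open cells total)

Answer: Reachable cells: 56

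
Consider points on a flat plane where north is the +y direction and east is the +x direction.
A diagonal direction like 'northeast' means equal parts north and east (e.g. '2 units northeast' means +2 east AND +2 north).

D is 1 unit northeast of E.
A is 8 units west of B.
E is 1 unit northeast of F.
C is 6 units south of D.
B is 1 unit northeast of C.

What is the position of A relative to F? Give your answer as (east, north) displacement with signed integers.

Place F at the origin (east=0, north=0).
  E is 1 unit northeast of F: delta (east=+1, north=+1); E at (east=1, north=1).
  D is 1 unit northeast of E: delta (east=+1, north=+1); D at (east=2, north=2).
  C is 6 units south of D: delta (east=+0, north=-6); C at (east=2, north=-4).
  B is 1 unit northeast of C: delta (east=+1, north=+1); B at (east=3, north=-3).
  A is 8 units west of B: delta (east=-8, north=+0); A at (east=-5, north=-3).
Therefore A relative to F: (east=-5, north=-3).

Answer: A is at (east=-5, north=-3) relative to F.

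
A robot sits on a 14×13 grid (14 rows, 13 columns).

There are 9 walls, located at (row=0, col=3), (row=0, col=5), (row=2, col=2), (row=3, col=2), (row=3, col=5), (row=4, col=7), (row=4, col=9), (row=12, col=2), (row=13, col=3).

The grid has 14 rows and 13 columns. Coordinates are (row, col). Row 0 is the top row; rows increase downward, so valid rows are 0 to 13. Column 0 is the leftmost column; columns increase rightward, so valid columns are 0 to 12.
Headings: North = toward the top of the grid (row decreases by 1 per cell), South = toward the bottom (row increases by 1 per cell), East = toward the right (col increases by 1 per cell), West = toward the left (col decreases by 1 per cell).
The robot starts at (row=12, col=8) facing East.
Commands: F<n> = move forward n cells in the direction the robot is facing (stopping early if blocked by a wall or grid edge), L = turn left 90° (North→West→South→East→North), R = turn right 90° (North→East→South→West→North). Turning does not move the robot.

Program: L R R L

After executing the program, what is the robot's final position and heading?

Answer: Final position: (row=12, col=8), facing East

Derivation:
Start: (row=12, col=8), facing East
  L: turn left, now facing North
  R: turn right, now facing East
  R: turn right, now facing South
  L: turn left, now facing East
Final: (row=12, col=8), facing East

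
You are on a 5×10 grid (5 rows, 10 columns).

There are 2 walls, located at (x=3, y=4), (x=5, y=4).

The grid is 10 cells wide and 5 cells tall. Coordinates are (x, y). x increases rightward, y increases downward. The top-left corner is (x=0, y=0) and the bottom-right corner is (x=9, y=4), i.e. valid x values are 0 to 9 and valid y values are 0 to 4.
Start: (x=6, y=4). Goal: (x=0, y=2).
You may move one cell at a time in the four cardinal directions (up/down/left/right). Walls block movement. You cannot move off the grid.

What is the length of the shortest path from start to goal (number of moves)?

Answer: Shortest path length: 8

Derivation:
BFS from (x=6, y=4) until reaching (x=0, y=2):
  Distance 0: (x=6, y=4)
  Distance 1: (x=6, y=3), (x=7, y=4)
  Distance 2: (x=6, y=2), (x=5, y=3), (x=7, y=3), (x=8, y=4)
  Distance 3: (x=6, y=1), (x=5, y=2), (x=7, y=2), (x=4, y=3), (x=8, y=3), (x=9, y=4)
  Distance 4: (x=6, y=0), (x=5, y=1), (x=7, y=1), (x=4, y=2), (x=8, y=2), (x=3, y=3), (x=9, y=3), (x=4, y=4)
  Distance 5: (x=5, y=0), (x=7, y=0), (x=4, y=1), (x=8, y=1), (x=3, y=2), (x=9, y=2), (x=2, y=3)
  Distance 6: (x=4, y=0), (x=8, y=0), (x=3, y=1), (x=9, y=1), (x=2, y=2), (x=1, y=3), (x=2, y=4)
  Distance 7: (x=3, y=0), (x=9, y=0), (x=2, y=1), (x=1, y=2), (x=0, y=3), (x=1, y=4)
  Distance 8: (x=2, y=0), (x=1, y=1), (x=0, y=2), (x=0, y=4)  <- goal reached here
One shortest path (8 moves): (x=6, y=4) -> (x=6, y=3) -> (x=5, y=3) -> (x=4, y=3) -> (x=3, y=3) -> (x=2, y=3) -> (x=1, y=3) -> (x=0, y=3) -> (x=0, y=2)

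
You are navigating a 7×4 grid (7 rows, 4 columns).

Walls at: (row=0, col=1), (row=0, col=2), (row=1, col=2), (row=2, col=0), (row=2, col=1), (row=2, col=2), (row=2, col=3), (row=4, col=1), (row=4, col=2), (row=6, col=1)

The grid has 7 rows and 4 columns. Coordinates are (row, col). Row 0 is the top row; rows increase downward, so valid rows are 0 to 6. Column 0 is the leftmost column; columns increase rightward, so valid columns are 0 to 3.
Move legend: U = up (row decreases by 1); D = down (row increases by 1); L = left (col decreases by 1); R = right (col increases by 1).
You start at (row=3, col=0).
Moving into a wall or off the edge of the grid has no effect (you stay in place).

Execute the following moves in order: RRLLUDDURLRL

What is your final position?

Start: (row=3, col=0)
  R (right): (row=3, col=0) -> (row=3, col=1)
  R (right): (row=3, col=1) -> (row=3, col=2)
  L (left): (row=3, col=2) -> (row=3, col=1)
  L (left): (row=3, col=1) -> (row=3, col=0)
  U (up): blocked, stay at (row=3, col=0)
  D (down): (row=3, col=0) -> (row=4, col=0)
  D (down): (row=4, col=0) -> (row=5, col=0)
  U (up): (row=5, col=0) -> (row=4, col=0)
  R (right): blocked, stay at (row=4, col=0)
  L (left): blocked, stay at (row=4, col=0)
  R (right): blocked, stay at (row=4, col=0)
  L (left): blocked, stay at (row=4, col=0)
Final: (row=4, col=0)

Answer: Final position: (row=4, col=0)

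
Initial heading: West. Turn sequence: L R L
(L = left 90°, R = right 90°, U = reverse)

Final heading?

Answer: Final heading: South

Derivation:
Start: West
  L (left (90° counter-clockwise)) -> South
  R (right (90° clockwise)) -> West
  L (left (90° counter-clockwise)) -> South
Final: South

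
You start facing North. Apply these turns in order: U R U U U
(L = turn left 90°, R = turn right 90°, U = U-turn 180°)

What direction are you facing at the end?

Answer: Final heading: East

Derivation:
Start: North
  U (U-turn (180°)) -> South
  R (right (90° clockwise)) -> West
  U (U-turn (180°)) -> East
  U (U-turn (180°)) -> West
  U (U-turn (180°)) -> East
Final: East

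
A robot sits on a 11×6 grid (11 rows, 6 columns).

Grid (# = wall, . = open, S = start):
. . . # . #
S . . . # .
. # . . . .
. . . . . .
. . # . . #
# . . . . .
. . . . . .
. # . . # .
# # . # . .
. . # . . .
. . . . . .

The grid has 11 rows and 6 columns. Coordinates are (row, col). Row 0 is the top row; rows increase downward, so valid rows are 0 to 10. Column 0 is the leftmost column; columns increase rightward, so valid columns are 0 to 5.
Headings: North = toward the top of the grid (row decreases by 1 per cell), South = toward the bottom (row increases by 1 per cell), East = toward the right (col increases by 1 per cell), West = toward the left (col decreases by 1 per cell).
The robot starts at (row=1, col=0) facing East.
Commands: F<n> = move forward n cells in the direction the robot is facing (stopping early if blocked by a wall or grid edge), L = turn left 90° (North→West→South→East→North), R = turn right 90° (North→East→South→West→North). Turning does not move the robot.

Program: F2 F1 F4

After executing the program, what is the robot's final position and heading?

Start: (row=1, col=0), facing East
  F2: move forward 2, now at (row=1, col=2)
  F1: move forward 1, now at (row=1, col=3)
  F4: move forward 0/4 (blocked), now at (row=1, col=3)
Final: (row=1, col=3), facing East

Answer: Final position: (row=1, col=3), facing East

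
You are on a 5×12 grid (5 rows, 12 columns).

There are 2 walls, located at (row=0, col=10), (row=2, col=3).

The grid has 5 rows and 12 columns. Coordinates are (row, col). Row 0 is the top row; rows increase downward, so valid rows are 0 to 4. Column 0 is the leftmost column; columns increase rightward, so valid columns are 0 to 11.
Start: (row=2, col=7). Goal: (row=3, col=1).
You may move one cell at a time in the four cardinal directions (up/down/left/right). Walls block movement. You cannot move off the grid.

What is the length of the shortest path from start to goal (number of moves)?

Answer: Shortest path length: 7

Derivation:
BFS from (row=2, col=7) until reaching (row=3, col=1):
  Distance 0: (row=2, col=7)
  Distance 1: (row=1, col=7), (row=2, col=6), (row=2, col=8), (row=3, col=7)
  Distance 2: (row=0, col=7), (row=1, col=6), (row=1, col=8), (row=2, col=5), (row=2, col=9), (row=3, col=6), (row=3, col=8), (row=4, col=7)
  Distance 3: (row=0, col=6), (row=0, col=8), (row=1, col=5), (row=1, col=9), (row=2, col=4), (row=2, col=10), (row=3, col=5), (row=3, col=9), (row=4, col=6), (row=4, col=8)
  Distance 4: (row=0, col=5), (row=0, col=9), (row=1, col=4), (row=1, col=10), (row=2, col=11), (row=3, col=4), (row=3, col=10), (row=4, col=5), (row=4, col=9)
  Distance 5: (row=0, col=4), (row=1, col=3), (row=1, col=11), (row=3, col=3), (row=3, col=11), (row=4, col=4), (row=4, col=10)
  Distance 6: (row=0, col=3), (row=0, col=11), (row=1, col=2), (row=3, col=2), (row=4, col=3), (row=4, col=11)
  Distance 7: (row=0, col=2), (row=1, col=1), (row=2, col=2), (row=3, col=1), (row=4, col=2)  <- goal reached here
One shortest path (7 moves): (row=2, col=7) -> (row=2, col=6) -> (row=2, col=5) -> (row=2, col=4) -> (row=3, col=4) -> (row=3, col=3) -> (row=3, col=2) -> (row=3, col=1)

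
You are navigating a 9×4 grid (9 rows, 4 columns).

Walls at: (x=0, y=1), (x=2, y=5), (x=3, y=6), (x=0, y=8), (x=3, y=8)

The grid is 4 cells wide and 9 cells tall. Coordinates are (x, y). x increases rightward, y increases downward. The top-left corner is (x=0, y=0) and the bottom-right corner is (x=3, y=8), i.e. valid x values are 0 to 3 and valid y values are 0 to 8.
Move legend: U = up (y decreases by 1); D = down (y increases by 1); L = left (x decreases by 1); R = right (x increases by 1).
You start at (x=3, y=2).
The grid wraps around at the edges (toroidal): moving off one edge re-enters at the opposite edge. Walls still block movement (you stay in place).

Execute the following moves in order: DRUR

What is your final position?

Start: (x=3, y=2)
  D (down): (x=3, y=2) -> (x=3, y=3)
  R (right): (x=3, y=3) -> (x=0, y=3)
  U (up): (x=0, y=3) -> (x=0, y=2)
  R (right): (x=0, y=2) -> (x=1, y=2)
Final: (x=1, y=2)

Answer: Final position: (x=1, y=2)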